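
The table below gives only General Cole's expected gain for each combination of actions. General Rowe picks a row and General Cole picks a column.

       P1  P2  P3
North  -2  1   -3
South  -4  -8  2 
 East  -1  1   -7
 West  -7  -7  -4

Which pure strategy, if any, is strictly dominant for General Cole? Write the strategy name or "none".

P1 fails to dominate P2 at North (-2<1).
P2 fails to dominate P1 at South (-8<-4).
P3 fails to dominate P1 at North (-3<-2).
No single strategy dominates all the others.

none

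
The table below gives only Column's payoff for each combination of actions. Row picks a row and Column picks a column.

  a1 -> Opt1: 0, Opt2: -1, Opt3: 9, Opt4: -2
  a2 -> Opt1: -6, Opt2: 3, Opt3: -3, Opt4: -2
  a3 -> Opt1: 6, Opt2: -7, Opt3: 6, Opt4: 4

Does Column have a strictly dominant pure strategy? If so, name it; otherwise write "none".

none

Opt1 fails to dominate Opt2 at a2 (-6<3).
Opt2 fails to dominate Opt1 at a1 (-1<0).
Opt3 fails to dominate Opt1 at a3 (6=6).
Opt4 fails to dominate Opt1 at a1 (-2<0).
No single strategy dominates all the others.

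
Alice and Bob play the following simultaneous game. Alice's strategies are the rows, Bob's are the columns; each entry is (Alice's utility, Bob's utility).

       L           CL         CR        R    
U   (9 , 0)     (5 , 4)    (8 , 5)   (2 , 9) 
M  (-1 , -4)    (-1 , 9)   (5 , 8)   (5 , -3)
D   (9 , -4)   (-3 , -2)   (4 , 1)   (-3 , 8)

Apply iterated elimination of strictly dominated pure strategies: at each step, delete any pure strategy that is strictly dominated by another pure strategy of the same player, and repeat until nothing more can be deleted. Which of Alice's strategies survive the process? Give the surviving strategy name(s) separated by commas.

U, M

For Bob, CL strictly dominates L on the remaining rows (U: 4>0, M: 9>-4, D: -2>-4); eliminate L.
Alice's strategy D is strictly dominated by U (CL: 5>-3, CR: 8>4, R: 2>-3) and is removed.
Among the remaining strategies, none is strictly dominated by another pure strategy of the same player, so the elimination stops.
Surviving strategies — Alice: {U, M}; Bob: {CL, CR, R}.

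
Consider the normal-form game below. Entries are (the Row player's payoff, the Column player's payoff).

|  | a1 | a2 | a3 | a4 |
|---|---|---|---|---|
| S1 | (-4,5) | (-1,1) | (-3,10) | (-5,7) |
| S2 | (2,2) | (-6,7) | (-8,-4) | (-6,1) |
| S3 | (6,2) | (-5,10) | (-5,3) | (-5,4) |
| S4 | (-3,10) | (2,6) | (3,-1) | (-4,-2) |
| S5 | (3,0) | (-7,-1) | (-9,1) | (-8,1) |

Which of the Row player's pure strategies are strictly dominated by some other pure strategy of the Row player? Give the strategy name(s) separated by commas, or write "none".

S1, S2, S5

S4 strictly dominates S1 — a1: -3>-4, a2: 2>-1, a3: 3>-3, a4: -4>-5.
S3 strictly dominates S2 — a1: 6>2, a2: -5>-6, a3: -5>-8, a4: -5>-6.
S3: no other strategy beats it everywhere (S1 at a1 (6>-4); S2 at a1 (6>2); S4 at a1 (6>-3); S5 at a1 (6>3)).
S4: no other strategy beats it everywhere (S1 at a1 (-3>-4); S2 at a2 (2>-6); S3 at a2 (2>-5); S5 at a2 (2>-7)).
S5: dominated, since S3 does at least as well everywhere (a1: 6>3, a2: -5>-7, a3: -5>-9, a4: -5>-8).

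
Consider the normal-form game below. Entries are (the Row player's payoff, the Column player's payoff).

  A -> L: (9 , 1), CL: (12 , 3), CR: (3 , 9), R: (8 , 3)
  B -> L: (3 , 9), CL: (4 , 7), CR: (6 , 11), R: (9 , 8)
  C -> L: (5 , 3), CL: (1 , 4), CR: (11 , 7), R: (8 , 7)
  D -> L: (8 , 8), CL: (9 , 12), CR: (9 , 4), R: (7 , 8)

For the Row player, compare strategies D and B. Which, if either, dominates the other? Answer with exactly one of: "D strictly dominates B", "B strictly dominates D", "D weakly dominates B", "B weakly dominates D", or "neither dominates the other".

Compare D to B across every action of the Column player: L: 8>3, CL: 9>4, CR: 9>6, R: 7<9.
D does better at L, CL, CR but worse at R; neither strategy dominates the other.

neither dominates the other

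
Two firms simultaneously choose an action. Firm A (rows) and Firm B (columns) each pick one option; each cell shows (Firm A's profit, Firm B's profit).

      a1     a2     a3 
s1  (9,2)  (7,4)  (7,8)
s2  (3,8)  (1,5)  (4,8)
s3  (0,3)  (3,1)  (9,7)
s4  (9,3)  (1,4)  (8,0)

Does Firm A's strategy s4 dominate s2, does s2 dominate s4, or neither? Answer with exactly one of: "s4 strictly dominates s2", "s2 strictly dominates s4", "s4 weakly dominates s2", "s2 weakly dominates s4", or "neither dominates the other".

s4 weakly dominates s2

Compare s4 to s2 across every action of Firm B: a1: 9>3, a2: 1=1, a3: 8>4.
s4 is at least as good everywhere and strictly better somewhere (tied only at a2), so s4 weakly but not strictly dominates s2.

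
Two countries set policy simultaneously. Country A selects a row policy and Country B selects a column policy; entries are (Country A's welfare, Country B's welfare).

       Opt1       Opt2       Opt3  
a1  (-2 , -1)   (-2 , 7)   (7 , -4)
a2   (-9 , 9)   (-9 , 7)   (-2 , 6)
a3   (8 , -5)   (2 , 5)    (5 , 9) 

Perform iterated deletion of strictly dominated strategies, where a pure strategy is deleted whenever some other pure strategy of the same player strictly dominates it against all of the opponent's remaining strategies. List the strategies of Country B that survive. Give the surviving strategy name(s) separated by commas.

Opt2, Opt3

Country A's strategy a2 is strictly dominated by a1 (Opt1: -2>-9, Opt2: -2>-9, Opt3: 7>-2) and is removed.
Column Opt1 is eliminated: Opt2 beats it against every remaining row (a1: 7>-1, a3: 5>-5).
Among the remaining strategies, none is strictly dominated by another pure strategy of the same player, so the elimination stops.
Surviving strategies — Country A: {a1, a3}; Country B: {Opt2, Opt3}.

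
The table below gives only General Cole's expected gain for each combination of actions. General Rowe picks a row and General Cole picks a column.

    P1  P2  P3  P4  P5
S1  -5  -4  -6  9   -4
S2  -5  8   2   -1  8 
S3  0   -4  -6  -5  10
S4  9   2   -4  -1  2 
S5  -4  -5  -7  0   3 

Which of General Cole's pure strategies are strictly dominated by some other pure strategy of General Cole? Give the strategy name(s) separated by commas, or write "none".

P1: no other strategy beats it everywhere (P2 at S3 (0>-4); P3 at S1 (-5>-6); P4 at S3 (0>-5); P5 at S4 (9>2)).
P2: no other strategy beats it everywhere (P1 at S1 (-4>-5); P3 at S1 (-4>-6); P4 at S2 (8>-1); P5 at S1 (-4=-4)).
P2 strictly dominates P3 — S1: -4>-6, S2: 8>2, S3: -4>-6, S4: 2>-4, S5: -5>-7.
P4: no other strategy beats it everywhere (P1 at S1 (9>-5); P2 at S1 (9>-4); P3 at S1 (9>-6); P5 at S1 (9>-4)).
Nothing dominates P5: P1 at S1 (-4>-5); P2 at S1 (-4=-4); P3 at S1 (-4>-6); P4 at S2 (8>-1).

P3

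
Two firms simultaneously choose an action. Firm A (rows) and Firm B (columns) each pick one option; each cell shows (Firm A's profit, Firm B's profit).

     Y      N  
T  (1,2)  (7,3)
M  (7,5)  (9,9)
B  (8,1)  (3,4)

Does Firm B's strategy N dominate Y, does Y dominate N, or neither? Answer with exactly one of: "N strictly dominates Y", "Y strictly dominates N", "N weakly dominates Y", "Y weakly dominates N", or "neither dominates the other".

N strictly dominates Y

N's payoffs vs Y's, by Firm A's action — T: 3>2, M: 9>5, B: 4>1.
N gives a strictly higher payoff against each opponent action, so N strictly dominates Y.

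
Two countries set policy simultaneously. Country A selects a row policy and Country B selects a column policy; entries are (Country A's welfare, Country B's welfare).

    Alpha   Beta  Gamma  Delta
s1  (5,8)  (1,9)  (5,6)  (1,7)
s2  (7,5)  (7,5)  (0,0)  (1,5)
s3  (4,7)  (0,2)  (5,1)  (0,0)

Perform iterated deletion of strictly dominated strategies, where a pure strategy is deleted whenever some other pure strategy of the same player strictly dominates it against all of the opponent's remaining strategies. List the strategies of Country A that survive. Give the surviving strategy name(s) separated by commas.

For Country B, Alpha strictly dominates Gamma on the remaining rows (s1: 8>6, s2: 5>0, s3: 7>1); eliminate Gamma.
Country A's strategy s3 is strictly dominated by s1 (Alpha: 5>4, Beta: 1>0, Delta: 1>0) and is removed.
Among the remaining strategies, none is strictly dominated by another pure strategy of the same player, so the elimination stops.
Surviving strategies — Country A: {s1, s2}; Country B: {Alpha, Beta, Delta}.

s1, s2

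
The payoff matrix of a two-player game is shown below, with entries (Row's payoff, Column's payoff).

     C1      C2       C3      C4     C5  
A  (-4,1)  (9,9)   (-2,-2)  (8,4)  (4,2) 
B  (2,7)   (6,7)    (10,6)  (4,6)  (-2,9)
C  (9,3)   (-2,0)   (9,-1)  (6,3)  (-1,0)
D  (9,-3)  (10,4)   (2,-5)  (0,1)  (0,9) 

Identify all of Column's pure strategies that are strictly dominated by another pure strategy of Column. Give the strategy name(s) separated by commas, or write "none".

C1 is not dominated — it holds its own against C2 at B (7=7); C3 at A (1>-2); C4 at B (7>6); C5 at C (3>0).
C2 is not dominated — it holds its own against C1 at A (9>1); C3 at A (9>-2); C4 at A (9>4); C5 at A (9>2).
C3 is strictly dominated by C1 (A: 1>-2, B: 7>6, C: 3>-1, D: -3>-5).
C4: no other strategy beats it everywhere (C1 at A (4>1); C2 at C (3>0); C3 at A (4>-2); C5 at A (4>2)).
C5 is not dominated — it holds its own against C1 at A (2>1); C2 at B (9>7); C3 at A (2>-2); C4 at B (9>6).

C3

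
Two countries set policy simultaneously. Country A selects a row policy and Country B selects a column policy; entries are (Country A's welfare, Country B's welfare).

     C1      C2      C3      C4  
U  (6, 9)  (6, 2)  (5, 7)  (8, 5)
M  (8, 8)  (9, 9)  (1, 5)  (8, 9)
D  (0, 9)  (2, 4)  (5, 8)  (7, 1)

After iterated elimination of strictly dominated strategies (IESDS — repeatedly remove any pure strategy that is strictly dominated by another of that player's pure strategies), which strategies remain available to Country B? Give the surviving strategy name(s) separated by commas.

Column C3 is eliminated: C1 beats it against every remaining row (U: 9>7, M: 8>5, D: 9>8).
For Country A, U strictly dominates D on the remaining columns (C1: 6>0, C2: 6>2, C4: 8>7); eliminate D.
Among the remaining strategies, none is strictly dominated by another pure strategy of the same player, so the elimination stops.
Surviving strategies — Country A: {U, M}; Country B: {C1, C2, C4}.

C1, C2, C4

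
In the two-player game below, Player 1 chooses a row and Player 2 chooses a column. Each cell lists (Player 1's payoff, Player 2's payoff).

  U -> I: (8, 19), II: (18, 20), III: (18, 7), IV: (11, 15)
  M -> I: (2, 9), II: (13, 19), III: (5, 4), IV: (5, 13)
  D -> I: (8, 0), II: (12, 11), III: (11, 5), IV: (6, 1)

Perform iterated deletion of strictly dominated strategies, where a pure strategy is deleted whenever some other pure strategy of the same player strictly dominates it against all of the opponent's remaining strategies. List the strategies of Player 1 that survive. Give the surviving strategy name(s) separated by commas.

U

For Player 1, U strictly dominates M on the remaining columns (I: 8>2, II: 18>13, III: 18>5, IV: 11>5); eliminate M.
For Player 2, II strictly dominates I on the remaining rows (U: 20>19, D: 11>0); eliminate I.
Player 1's strategy D is strictly dominated by U (II: 18>12, III: 18>11, IV: 11>6) and is removed.
For Player 2, II strictly dominates III on the remaining rows (U: 20>7); eliminate III.
For Player 2, II strictly dominates IV on the remaining rows (U: 20>15); eliminate IV.
Among the remaining strategies, none is strictly dominated by another pure strategy of the same player, so the elimination stops.
Surviving strategies — Player 1: {U}; Player 2: {II}.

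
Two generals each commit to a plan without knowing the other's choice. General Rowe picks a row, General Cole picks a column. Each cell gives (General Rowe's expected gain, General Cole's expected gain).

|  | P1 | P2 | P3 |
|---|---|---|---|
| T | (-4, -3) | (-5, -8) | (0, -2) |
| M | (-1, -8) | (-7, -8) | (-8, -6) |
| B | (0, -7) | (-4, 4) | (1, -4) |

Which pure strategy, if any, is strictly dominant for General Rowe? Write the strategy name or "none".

B

B vs T: P1: 0>-4, P2: -4>-5, P3: 1>0.
B vs M: P1: 0>-1, P2: -4>-7, P3: 1>-8.
B strictly beats every other strategy against every opponent action, so it is strictly dominant.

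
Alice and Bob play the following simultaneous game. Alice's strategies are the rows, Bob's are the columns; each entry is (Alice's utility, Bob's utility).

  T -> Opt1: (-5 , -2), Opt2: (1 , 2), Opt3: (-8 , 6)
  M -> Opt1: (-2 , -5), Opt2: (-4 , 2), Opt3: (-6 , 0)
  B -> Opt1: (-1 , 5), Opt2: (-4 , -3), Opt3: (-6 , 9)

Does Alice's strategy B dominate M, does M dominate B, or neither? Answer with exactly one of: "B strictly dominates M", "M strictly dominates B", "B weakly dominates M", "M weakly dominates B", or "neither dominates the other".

B weakly dominates M

B's payoffs vs M's, by Bob's action — Opt1: -1>-2, Opt2: -4=-4, Opt3: -6=-6.
B is at least as good everywhere and strictly better somewhere (tied only at Opt2, Opt3), so B weakly but not strictly dominates M.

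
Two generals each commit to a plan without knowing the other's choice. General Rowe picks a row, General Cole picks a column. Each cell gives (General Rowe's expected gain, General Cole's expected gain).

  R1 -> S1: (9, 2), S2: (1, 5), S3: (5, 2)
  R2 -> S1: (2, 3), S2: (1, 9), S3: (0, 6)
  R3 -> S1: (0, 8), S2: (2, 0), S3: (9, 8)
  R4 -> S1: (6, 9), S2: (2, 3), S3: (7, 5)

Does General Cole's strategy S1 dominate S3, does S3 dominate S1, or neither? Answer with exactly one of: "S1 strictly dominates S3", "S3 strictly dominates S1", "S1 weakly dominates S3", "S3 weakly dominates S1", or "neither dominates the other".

S1's payoffs vs S3's, by General Rowe's action — R1: 2=2, R2: 3<6, R3: 8=8, R4: 9>5.
S1 does better at R4 but worse at R2; neither strategy dominates the other.

neither dominates the other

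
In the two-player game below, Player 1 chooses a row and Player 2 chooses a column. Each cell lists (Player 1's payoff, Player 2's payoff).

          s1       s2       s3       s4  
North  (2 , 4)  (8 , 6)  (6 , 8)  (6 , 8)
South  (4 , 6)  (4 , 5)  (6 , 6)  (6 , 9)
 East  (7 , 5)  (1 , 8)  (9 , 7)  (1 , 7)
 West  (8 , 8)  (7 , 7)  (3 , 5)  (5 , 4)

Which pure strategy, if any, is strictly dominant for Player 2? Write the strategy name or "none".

none

s1 fails to dominate s2 at North (4<6).
s2 fails to dominate s1 at South (5<6).
s3 fails to dominate s1 at South (6=6).
s4 fails to dominate s1 at West (4<8).
No single strategy dominates all the others.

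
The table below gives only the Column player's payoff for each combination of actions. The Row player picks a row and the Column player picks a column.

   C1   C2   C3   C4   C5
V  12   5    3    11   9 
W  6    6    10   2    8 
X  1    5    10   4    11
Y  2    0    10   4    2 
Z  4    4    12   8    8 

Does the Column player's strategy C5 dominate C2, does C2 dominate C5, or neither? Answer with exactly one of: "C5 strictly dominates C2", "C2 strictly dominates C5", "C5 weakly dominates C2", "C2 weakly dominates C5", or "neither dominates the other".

C5's payoffs vs C2's, by the Row player's action — V: 9>5, W: 8>6, X: 11>5, Y: 2>0, Z: 8>4.
C5 gives a strictly higher payoff against each opponent action, so C5 strictly dominates C2.

C5 strictly dominates C2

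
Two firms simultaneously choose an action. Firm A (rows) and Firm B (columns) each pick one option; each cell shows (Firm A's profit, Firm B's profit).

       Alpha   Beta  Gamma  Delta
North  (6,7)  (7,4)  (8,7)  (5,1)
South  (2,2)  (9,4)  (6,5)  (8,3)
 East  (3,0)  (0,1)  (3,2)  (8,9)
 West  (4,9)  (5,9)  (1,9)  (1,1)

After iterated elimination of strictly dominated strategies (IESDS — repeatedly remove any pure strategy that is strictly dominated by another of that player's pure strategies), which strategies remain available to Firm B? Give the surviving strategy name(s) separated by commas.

Alpha, Gamma, Delta

Firm A's strategy West is strictly dominated by North (Alpha: 6>4, Beta: 7>5, Gamma: 8>1, Delta: 5>1) and is removed.
Column Beta is eliminated: Gamma beats it against every remaining row (North: 7>4, South: 5>4, East: 2>1).
Among the remaining strategies, none is strictly dominated by another pure strategy of the same player, so the elimination stops.
Surviving strategies — Firm A: {North, South, East}; Firm B: {Alpha, Gamma, Delta}.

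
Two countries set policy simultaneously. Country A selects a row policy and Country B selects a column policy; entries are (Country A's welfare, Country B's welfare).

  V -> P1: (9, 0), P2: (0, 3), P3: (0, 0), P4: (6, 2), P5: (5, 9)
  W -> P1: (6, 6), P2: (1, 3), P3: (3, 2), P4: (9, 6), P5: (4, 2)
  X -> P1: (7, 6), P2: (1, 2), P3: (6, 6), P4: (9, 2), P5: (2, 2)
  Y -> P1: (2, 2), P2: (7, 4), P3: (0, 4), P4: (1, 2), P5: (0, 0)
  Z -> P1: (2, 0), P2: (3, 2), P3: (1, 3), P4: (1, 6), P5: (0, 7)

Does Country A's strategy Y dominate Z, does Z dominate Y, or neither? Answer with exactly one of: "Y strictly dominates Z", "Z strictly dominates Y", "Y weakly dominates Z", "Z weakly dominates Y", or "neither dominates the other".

Y's payoffs vs Z's, by Country B's action — P1: 2=2, P2: 7>3, P3: 0<1, P4: 1=1, P5: 0=0.
Y does better at P2 but worse at P3; neither strategy dominates the other.

neither dominates the other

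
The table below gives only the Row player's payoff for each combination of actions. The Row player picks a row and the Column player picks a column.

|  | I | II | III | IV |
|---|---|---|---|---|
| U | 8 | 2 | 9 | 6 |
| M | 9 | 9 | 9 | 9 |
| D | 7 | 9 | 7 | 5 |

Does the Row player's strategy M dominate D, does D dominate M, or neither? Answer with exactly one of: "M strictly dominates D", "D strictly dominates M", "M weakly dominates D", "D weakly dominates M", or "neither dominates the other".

Compare M to D across every action of the Column player: I: 9>7, II: 9=9, III: 9>7, IV: 9>5.
M is at least as good everywhere and strictly better somewhere (tied only at II), so M weakly but not strictly dominates D.

M weakly dominates D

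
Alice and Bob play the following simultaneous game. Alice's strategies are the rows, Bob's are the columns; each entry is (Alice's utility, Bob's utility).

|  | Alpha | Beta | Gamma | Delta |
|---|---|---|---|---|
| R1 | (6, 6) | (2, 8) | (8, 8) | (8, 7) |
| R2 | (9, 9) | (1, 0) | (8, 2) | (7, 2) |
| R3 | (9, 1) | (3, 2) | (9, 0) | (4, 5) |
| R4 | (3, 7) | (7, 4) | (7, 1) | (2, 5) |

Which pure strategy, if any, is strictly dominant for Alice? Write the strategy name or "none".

none

R1 fails to dominate R2 at Alpha (6<9).
R2 fails to dominate R1 at Beta (1<2).
R3 fails to dominate R1 at Delta (4<8).
R4 fails to dominate R1 at Alpha (3<6).
No single strategy dominates all the others.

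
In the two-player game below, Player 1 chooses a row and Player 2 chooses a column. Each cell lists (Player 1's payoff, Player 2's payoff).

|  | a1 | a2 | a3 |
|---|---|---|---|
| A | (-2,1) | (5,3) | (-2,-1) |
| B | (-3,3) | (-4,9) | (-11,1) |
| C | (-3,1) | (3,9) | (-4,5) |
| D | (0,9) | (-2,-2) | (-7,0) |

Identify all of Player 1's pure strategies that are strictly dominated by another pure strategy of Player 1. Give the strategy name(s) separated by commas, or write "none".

Nothing dominates A: B at a1 (-2>-3); C at a1 (-2>-3); D at a2 (5>-2).
A strictly dominates B — a1: -2>-3, a2: 5>-4, a3: -2>-11.
C: dominated, since A does at least as well everywhere (a1: -2>-3, a2: 5>3, a3: -2>-4).
D: no other strategy beats it everywhere (A at a1 (0>-2); B at a1 (0>-3); C at a1 (0>-3)).

B, C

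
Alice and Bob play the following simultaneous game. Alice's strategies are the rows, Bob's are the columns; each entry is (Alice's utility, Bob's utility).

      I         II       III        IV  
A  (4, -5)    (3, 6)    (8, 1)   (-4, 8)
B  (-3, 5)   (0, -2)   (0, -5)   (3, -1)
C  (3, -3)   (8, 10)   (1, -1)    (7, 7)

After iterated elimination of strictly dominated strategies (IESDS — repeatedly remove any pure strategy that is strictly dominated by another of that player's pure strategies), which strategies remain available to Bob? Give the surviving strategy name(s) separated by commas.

II

For Alice, C strictly dominates B on the remaining columns (I: 3>-3, II: 8>0, III: 1>0, IV: 7>3); eliminate B.
For Bob, II strictly dominates I on the remaining rows (A: 6>-5, C: 10>-3); eliminate I.
For Bob, II strictly dominates III on the remaining rows (A: 6>1, C: 10>-1); eliminate III.
Row A is eliminated: C beats it against every remaining column (II: 8>3, IV: 7>-4).
Bob's strategy IV is strictly dominated by II (C: 10>7) and is removed.
Among the remaining strategies, none is strictly dominated by another pure strategy of the same player, so the elimination stops.
Surviving strategies — Alice: {C}; Bob: {II}.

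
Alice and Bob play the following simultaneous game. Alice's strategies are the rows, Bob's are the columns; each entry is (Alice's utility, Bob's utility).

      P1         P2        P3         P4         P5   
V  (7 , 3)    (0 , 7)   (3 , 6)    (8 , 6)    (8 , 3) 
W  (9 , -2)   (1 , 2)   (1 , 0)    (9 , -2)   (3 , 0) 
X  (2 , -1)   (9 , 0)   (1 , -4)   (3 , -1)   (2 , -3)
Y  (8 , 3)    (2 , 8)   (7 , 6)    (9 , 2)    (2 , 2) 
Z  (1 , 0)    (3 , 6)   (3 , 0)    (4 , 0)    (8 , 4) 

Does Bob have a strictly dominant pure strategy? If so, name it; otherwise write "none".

P2

P2 vs P1: V: 7>3, W: 2>-2, X: 0>-1, Y: 8>3, Z: 6>0.
P2 vs P3: V: 7>6, W: 2>0, X: 0>-4, Y: 8>6, Z: 6>0.
P2 vs P4: V: 7>6, W: 2>-2, X: 0>-1, Y: 8>2, Z: 6>0.
P2 vs P5: V: 7>3, W: 2>0, X: 0>-3, Y: 8>2, Z: 6>4.
P2 strictly beats every other strategy against every opponent action, so it is strictly dominant.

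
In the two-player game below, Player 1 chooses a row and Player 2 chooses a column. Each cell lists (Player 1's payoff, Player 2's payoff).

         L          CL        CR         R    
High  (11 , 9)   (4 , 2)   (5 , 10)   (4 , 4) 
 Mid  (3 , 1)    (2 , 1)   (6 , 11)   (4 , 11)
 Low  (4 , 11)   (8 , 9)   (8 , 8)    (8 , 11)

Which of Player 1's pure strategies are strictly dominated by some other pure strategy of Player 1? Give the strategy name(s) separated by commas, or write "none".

High: no other strategy beats it everywhere (Mid at L (11>3); Low at L (11>4)).
Mid is strictly dominated by Low (L: 4>3, CL: 8>2, CR: 8>6, R: 8>4).
Nothing dominates Low: High at CL (8>4); Mid at L (4>3).

Mid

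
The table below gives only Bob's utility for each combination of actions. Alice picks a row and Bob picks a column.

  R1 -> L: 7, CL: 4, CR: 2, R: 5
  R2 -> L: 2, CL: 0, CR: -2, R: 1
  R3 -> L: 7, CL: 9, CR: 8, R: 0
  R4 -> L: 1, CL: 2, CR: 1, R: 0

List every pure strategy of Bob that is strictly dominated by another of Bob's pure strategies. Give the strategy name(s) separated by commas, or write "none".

Nothing dominates L: CL at R1 (7>4); CR at R1 (7>2); R at R1 (7>5).
Nothing dominates CL: L at R3 (9>7); CR at R1 (4>2); R at R3 (9>0).
CR is strictly dominated by CL (R1: 4>2, R2: 0>-2, R3: 9>8, R4: 2>1).
R: dominated, since L does at least as well everywhere (R1: 7>5, R2: 2>1, R3: 7>0, R4: 1>0).

CR, R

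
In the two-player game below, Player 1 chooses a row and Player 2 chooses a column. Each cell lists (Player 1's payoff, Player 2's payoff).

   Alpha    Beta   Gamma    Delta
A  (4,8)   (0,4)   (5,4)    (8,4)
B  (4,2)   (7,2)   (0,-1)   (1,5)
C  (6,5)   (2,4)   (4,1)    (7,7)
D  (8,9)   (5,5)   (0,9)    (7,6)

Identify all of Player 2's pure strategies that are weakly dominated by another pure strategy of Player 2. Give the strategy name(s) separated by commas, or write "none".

Alpha: no other strategy beats it everywhere (Beta at A (8>4); Gamma at A (8>4); Delta at A (8>4)).
Beta: dominated, since Alpha does at least as well everywhere (A: 8>4, B: 2=2, C: 5>4, D: 9>5).
Gamma is weakly dominated by Alpha (A: 8>4, B: 2>-1, C: 5>1, D: 9=9).
Nothing dominates Delta: Alpha at B (5>2); Beta at B (5>2); Gamma at B (5>-1).

Beta, Gamma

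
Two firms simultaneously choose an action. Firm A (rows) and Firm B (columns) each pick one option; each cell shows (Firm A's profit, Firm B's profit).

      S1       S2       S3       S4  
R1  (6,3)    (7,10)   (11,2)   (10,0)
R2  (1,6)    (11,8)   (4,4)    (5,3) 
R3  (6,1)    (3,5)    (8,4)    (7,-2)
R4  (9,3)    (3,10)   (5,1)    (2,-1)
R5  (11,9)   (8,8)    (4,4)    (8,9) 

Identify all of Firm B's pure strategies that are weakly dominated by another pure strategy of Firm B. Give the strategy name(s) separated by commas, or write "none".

Nothing dominates S1: S2 at R5 (9>8); S3 at R1 (3>2); S4 at R1 (3>0).
S2 is not dominated — it holds its own against S1 at R1 (10>3); S3 at R1 (10>2); S4 at R1 (10>0).
S3 is weakly dominated by S2 (R1: 10>2, R2: 8>4, R3: 5>4, R4: 10>1, R5: 8>4).
S4 is weakly dominated by S1 (R1: 3>0, R2: 6>3, R3: 1>-2, R4: 3>-1, R5: 9=9).

S3, S4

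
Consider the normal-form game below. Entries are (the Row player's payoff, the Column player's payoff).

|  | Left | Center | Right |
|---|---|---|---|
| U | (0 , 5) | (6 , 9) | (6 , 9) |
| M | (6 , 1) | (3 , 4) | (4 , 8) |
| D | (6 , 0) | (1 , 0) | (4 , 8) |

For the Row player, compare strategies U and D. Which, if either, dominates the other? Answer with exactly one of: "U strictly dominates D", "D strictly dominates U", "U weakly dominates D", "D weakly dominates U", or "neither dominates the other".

neither dominates the other

Compare U to D across each opponent action: Left: 0<6, Center: 6>1, Right: 6>4.
U does better at Center, Right but worse at Left; neither strategy dominates the other.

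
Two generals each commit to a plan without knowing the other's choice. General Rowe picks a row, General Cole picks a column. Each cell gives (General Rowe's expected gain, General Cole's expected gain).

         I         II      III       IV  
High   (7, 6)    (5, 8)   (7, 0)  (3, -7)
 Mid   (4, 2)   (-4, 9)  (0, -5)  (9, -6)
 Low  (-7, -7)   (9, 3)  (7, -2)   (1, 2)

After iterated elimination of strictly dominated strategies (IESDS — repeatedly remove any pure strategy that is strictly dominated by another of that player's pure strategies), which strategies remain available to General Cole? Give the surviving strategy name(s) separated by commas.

II

For General Cole, II strictly dominates I on the remaining rows (High: 8>6, Mid: 9>2, Low: 3>-7); eliminate I.
Column III is eliminated: II beats it against every remaining row (High: 8>0, Mid: 9>-5, Low: 3>-2).
Column IV is eliminated: II beats it against every remaining row (High: 8>-7, Mid: 9>-6, Low: 3>2).
Row High is eliminated: Low beats it against every remaining column (II: 9>5).
General Rowe's strategy Mid is strictly dominated by Low (II: 9>-4) and is removed.
Among the remaining strategies, none is strictly dominated by another pure strategy of the same player, so the elimination stops.
Surviving strategies — General Rowe: {Low}; General Cole: {II}.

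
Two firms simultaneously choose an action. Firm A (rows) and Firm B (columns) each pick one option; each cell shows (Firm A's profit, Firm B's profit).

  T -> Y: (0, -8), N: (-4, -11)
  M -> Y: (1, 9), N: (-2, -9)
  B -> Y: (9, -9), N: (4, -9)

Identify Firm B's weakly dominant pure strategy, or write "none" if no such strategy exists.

Y vs N: T: -8>-11, M: 9>-9, B: -9=-9.
Y is at least as good as every other strategy against every opponent action, so it is weakly dominant.

Y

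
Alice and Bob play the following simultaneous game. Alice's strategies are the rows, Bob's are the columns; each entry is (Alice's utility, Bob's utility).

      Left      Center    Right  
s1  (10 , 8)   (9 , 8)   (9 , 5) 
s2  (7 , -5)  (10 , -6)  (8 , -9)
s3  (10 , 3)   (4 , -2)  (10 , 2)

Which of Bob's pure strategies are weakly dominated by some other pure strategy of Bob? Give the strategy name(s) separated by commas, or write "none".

Left: no other strategy beats it everywhere (Center at s2 (-5>-6); Right at s1 (8>5)).
Left weakly dominates Center — s1: 8=8, s2: -5>-6, s3: 3>-2.
Left weakly dominates Right — s1: 8>5, s2: -5>-9, s3: 3>2.

Center, Right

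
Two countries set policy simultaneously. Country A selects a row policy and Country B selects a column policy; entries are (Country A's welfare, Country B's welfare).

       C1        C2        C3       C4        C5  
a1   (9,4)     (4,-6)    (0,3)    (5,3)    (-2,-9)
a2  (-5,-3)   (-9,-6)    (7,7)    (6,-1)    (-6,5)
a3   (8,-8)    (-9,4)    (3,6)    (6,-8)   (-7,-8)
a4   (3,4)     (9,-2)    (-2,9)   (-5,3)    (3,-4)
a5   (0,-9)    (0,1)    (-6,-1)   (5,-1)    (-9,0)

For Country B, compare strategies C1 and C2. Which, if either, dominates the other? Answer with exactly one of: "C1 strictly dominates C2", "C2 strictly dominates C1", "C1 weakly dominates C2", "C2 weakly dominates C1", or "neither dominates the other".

Compare C1 to C2 across every action of Country A: a1: 4>-6, a2: -3>-6, a3: -8<4, a4: 4>-2, a5: -9<1.
C1 does better at a1, a2, a4 but worse at a3, a5; neither strategy dominates the other.

neither dominates the other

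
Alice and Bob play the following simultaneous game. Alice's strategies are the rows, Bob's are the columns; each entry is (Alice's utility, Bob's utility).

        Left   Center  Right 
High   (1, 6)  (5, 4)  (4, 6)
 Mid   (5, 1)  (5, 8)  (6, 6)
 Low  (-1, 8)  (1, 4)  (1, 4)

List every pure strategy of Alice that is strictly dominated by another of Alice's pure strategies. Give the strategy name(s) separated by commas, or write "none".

Low

High: no other strategy beats it everywhere (Mid at Center (5=5); Low at Left (1>-1)).
Nothing dominates Mid: High at Left (5>1); Low at Left (5>-1).
Low: dominated, since High does at least as well everywhere (Left: 1>-1, Center: 5>1, Right: 4>1).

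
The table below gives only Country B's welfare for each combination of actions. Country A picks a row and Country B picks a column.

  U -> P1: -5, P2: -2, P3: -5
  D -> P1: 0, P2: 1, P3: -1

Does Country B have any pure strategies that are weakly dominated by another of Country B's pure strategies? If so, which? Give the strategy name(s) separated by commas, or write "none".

P1 is weakly dominated by P2 (U: -2>-5, D: 1>0).
P2: no other strategy beats it everywhere (P1 at U (-2>-5); P3 at U (-2>-5)).
P3: dominated, since P1 does at least as well everywhere (U: -5=-5, D: 0>-1).

P1, P3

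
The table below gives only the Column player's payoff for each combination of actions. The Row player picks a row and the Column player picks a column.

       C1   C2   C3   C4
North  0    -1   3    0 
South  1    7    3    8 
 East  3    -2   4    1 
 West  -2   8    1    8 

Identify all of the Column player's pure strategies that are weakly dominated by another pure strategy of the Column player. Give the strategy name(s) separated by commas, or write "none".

C1, C2

C1: dominated, since C3 does at least as well everywhere (North: 3>0, South: 3>1, East: 4>3, West: 1>-2).
C2 is weakly dominated by C4 (North: 0>-1, South: 8>7, East: 1>-2, West: 8=8).
C3: no other strategy beats it everywhere (C1 at North (3>0); C2 at North (3>-1); C4 at North (3>0)).
Nothing dominates C4: C1 at South (8>1); C2 at North (0>-1); C3 at South (8>3).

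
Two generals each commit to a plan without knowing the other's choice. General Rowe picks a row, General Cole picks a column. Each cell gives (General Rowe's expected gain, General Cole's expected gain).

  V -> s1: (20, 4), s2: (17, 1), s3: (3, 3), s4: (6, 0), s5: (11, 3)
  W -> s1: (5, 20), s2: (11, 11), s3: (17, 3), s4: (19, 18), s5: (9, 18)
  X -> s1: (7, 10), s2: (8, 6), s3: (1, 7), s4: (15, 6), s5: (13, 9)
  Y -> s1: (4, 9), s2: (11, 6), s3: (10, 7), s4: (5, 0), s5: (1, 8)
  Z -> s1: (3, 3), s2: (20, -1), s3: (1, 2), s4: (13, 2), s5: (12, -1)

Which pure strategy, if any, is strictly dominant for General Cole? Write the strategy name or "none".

s1

s1 vs s2: V: 4>1, W: 20>11, X: 10>6, Y: 9>6, Z: 3>-1.
s1 vs s3: V: 4>3, W: 20>3, X: 10>7, Y: 9>7, Z: 3>2.
s1 vs s4: V: 4>0, W: 20>18, X: 10>6, Y: 9>0, Z: 3>2.
s1 vs s5: V: 4>3, W: 20>18, X: 10>9, Y: 9>8, Z: 3>-1.
s1 strictly beats every other strategy against every opponent action, so it is strictly dominant.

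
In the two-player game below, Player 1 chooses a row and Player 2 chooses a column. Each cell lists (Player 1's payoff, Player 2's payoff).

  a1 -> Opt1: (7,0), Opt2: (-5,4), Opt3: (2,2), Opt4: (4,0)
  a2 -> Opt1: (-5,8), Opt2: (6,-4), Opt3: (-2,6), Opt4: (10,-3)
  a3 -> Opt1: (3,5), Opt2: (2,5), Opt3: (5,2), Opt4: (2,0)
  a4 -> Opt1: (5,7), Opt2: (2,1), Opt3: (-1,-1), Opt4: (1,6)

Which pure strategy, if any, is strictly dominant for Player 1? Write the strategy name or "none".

none

a1 fails to dominate a2 at Opt2 (-5<6).
a2 fails to dominate a1 at Opt1 (-5<7).
a3 fails to dominate a1 at Opt1 (3<7).
a4 fails to dominate a1 at Opt1 (5<7).
No single strategy dominates all the others.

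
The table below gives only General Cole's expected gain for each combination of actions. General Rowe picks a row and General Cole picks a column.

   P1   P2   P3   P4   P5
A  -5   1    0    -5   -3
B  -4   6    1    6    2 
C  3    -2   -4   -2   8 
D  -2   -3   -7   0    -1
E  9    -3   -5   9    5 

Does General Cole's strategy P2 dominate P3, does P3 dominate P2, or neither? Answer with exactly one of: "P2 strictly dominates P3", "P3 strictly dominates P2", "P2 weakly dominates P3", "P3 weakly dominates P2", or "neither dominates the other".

P2's payoffs vs P3's, by General Rowe's action — A: 1>0, B: 6>1, C: -2>-4, D: -3>-7, E: -3>-5.
P2 gives a strictly higher payoff against every action of General Rowe, so P2 strictly dominates P3.

P2 strictly dominates P3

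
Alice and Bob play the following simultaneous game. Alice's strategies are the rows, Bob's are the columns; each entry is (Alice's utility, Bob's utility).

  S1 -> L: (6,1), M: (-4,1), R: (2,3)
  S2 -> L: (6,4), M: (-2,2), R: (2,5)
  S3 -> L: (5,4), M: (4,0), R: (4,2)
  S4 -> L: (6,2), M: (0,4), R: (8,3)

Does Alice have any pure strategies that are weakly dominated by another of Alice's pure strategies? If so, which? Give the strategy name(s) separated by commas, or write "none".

S1, S2

S1: dominated, since S2 does at least as well everywhere (L: 6=6, M: -2>-4, R: 2=2).
S4 weakly dominates S2 — L: 6=6, M: 0>-2, R: 8>2.
Nothing dominates S3: S1 at M (4>-4); S2 at M (4>-2); S4 at M (4>0).
Nothing dominates S4: S1 at M (0>-4); S2 at M (0>-2); S3 at L (6>5).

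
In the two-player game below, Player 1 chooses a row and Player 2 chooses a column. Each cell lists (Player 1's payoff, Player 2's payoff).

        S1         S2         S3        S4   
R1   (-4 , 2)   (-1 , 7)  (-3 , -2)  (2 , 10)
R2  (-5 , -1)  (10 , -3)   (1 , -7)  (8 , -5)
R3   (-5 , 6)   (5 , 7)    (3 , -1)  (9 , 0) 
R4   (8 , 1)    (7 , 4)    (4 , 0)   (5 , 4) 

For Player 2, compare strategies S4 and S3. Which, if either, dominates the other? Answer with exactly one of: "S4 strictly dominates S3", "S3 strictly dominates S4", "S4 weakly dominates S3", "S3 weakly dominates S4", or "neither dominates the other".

S4's payoffs vs S3's, by Player 1's action — R1: 10>-2, R2: -5>-7, R3: 0>-1, R4: 4>0.
Every comparison favours S4, so S4 strictly dominates S3.

S4 strictly dominates S3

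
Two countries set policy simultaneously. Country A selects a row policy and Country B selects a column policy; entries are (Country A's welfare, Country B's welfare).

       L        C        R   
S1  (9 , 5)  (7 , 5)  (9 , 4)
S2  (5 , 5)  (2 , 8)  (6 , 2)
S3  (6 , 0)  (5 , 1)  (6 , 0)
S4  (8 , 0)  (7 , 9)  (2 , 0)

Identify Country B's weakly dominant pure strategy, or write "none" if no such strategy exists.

C vs L: S1: 5=5, S2: 8>5, S3: 1>0, S4: 9>0.
C vs R: S1: 5>4, S2: 8>2, S3: 1>0, S4: 9>0.
C is at least as good as every other strategy against every opponent action, so it is weakly dominant.

C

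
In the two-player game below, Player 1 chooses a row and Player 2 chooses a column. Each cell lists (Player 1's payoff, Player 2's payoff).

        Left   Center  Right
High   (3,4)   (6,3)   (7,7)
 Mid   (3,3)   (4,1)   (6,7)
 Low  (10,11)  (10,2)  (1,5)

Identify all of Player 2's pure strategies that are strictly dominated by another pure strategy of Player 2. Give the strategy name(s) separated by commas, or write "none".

Nothing dominates Left: Center at High (4>3); Right at Low (11>5).
Center: dominated, since Left does at least as well everywhere (High: 4>3, Mid: 3>1, Low: 11>2).
Right: no other strategy beats it everywhere (Left at High (7>4); Center at High (7>3)).

Center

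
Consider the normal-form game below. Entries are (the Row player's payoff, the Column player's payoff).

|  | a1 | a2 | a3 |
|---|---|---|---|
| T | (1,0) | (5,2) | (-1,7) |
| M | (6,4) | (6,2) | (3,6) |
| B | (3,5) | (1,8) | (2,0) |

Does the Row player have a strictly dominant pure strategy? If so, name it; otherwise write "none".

M vs T: a1: 6>1, a2: 6>5, a3: 3>-1.
M vs B: a1: 6>3, a2: 6>1, a3: 3>2.
M strictly beats every other strategy against every opponent action, so it is strictly dominant.

M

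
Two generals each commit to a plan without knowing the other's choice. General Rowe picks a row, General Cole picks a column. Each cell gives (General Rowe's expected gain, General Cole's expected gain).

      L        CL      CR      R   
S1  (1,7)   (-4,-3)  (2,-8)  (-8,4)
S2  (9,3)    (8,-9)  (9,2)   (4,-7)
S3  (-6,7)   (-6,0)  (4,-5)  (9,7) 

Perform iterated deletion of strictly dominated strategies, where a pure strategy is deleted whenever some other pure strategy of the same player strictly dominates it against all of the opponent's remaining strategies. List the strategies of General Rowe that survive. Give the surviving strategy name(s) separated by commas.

S2, S3

For General Rowe, S2 strictly dominates S1 on the remaining columns (L: 9>1, CL: 8>-4, CR: 9>2, R: 4>-8); eliminate S1.
Column CL is eliminated: L beats it against every remaining row (S2: 3>-9, S3: 7>0).
For General Cole, L strictly dominates CR on the remaining rows (S2: 3>2, S3: 7>-5); eliminate CR.
Among the remaining strategies, none is strictly dominated by another pure strategy of the same player, so the elimination stops.
Surviving strategies — General Rowe: {S2, S3}; General Cole: {L, R}.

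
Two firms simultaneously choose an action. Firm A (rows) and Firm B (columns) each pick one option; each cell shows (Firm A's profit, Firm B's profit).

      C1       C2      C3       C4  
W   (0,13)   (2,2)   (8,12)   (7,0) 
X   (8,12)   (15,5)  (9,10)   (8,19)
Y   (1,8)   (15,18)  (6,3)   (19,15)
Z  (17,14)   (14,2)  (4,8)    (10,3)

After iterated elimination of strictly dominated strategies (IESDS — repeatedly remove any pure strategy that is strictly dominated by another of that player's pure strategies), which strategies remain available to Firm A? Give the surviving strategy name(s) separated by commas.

X, Y, Z

Firm A's strategy W is strictly dominated by X (C1: 8>0, C2: 15>2, C3: 9>8, C4: 8>7) and is removed.
For Firm B, C1 strictly dominates C3 on the remaining rows (X: 12>10, Y: 8>3, Z: 14>8); eliminate C3.
Among the remaining strategies, none is strictly dominated by another pure strategy of the same player, so the elimination stops.
Surviving strategies — Firm A: {X, Y, Z}; Firm B: {C1, C2, C4}.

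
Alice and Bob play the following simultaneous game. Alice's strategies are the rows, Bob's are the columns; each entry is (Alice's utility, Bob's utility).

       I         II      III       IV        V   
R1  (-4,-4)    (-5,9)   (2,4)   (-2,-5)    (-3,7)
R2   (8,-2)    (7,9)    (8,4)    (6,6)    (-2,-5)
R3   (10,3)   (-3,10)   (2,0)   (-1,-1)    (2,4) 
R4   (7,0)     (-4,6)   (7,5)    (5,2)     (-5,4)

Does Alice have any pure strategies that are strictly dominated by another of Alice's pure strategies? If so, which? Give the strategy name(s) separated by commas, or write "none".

R2 strictly dominates R1 — I: 8>-4, II: 7>-5, III: 8>2, IV: 6>-2, V: -2>-3.
R2: no other strategy beats it everywhere (R1 at I (8>-4); R3 at II (7>-3); R4 at I (8>7)).
Nothing dominates R3: R1 at I (10>-4); R2 at I (10>8); R4 at I (10>7).
R2 strictly dominates R4 — I: 8>7, II: 7>-4, III: 8>7, IV: 6>5, V: -2>-5.

R1, R4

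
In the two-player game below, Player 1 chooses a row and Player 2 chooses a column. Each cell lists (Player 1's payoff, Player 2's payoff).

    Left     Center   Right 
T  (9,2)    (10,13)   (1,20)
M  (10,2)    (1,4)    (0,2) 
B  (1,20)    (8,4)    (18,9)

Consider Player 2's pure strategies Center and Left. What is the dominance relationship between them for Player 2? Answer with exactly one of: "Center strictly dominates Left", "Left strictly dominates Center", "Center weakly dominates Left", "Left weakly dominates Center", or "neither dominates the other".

neither dominates the other

Compare Center to Left across every action of Player 1: T: 13>2, M: 4>2, B: 4<20.
Center does better at T, M but worse at B; neither strategy dominates the other.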